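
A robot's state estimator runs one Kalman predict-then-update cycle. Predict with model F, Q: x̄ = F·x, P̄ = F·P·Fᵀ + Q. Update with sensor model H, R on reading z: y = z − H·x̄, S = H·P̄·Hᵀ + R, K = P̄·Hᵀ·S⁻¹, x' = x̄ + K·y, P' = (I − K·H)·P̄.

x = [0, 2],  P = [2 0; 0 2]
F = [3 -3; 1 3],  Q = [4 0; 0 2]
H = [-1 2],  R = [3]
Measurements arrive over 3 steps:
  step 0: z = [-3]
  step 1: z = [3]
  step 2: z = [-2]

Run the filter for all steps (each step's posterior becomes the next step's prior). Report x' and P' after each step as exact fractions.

step 0: x' = [270/179, -102/179], P' = [3064/179 1436/179; 1436/179 802/179]
step 1: x' = [30054/3451, 260058/44863], P' = [129266/3451 65962/3451; 65962/3451 470636/44863]
step 2: x' = [-135720040/25039811, -89840512/25039811], P' = [935561482/25039811 479476514/25039811; 479476514/25039811 264265060/25039811]

step 0: x̄ = F·x = [-6, 6]
step 0: P̄ = F·P·Fᵀ + Q = [40 -12; -12 22]
step 0: y = z − H·x̄ = [-21]
step 0: S = H·P̄·Hᵀ + R = [179]
step 0: K = P̄·Hᵀ·S⁻¹ = [-64/179; 56/179]
step 0: x' = x̄ + K·y = [270/179, -102/179]
step 0: P' = (I − K·H)·P̄ = [3064/179 1436/179; 1436/179 802/179]
step 1: x̄ = F·x = [1116/179, -36/179]
step 1: P̄ = F·P·Fᵀ + Q = [9662/179 10590/179; 10590/179 19256/179]
step 1: y = z − H·x̄ = [1725/179]
step 1: S = H·P̄·Hᵀ + R = [44863/179]
step 1: K = P̄·Hᵀ·S⁻¹ = [886/3451; 27922/44863]
step 1: x' = x̄ + K·y = [30054/3451, 260058/44863]
step 1: P' = (I − K·H)·P̄ = [129266/3451 65962/3451; 65962/3451 470636/44863]
step 2: x̄ = F·x = [391932/44863, 167268/6409]
step 2: P̄ = F·P·Fᵀ + Q = [4104190/44863 850098/6409; 850098/6409 1592992/6409]
step 2: y = z − H·x̄ = [-2039546/44863]
step 2: S = H·P̄·Hᵀ + R = [25039811/44863]
step 2: K = P̄·Hᵀ·S⁻¹ = [7797182/25039811; 16351202/25039811]
step 2: x' = x̄ + K·y = [-135720040/25039811, -89840512/25039811]
step 2: P' = (I − K·H)·P̄ = [935561482/25039811 479476514/25039811; 479476514/25039811 264265060/25039811]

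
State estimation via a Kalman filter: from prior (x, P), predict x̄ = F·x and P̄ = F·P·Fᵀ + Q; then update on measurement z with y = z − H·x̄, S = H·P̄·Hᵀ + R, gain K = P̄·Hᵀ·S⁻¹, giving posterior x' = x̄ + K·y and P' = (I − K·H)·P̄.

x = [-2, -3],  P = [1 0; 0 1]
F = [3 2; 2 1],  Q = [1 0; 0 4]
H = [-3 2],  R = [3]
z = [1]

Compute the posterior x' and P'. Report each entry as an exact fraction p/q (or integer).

x̄ = F·x = [-12, -7]
P̄ = F·P·Fᵀ + Q = [14 8; 8 9]
y = z − H·x̄ = [-21]
S = H·P̄·Hᵀ + R = [69]
K = P̄·Hᵀ·S⁻¹ = [-26/69; -2/23]
x' = x̄ + K·y = [-94/23, -119/23]
P' = (I − K·H)·P̄ = [290/69 132/23; 132/23 195/23]

x' = [-94/23, -119/23]
P' = [290/69 132/23; 132/23 195/23]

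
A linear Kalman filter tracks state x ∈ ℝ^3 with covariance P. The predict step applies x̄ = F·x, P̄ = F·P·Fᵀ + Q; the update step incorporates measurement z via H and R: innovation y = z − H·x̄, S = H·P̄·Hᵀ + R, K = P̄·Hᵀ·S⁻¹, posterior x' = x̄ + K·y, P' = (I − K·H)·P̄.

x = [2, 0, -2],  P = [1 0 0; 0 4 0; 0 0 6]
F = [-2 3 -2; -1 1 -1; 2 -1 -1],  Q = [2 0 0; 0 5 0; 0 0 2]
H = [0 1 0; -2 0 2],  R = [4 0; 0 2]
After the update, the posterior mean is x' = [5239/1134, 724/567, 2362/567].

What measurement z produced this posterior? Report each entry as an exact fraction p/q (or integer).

x̄ = F·x = [0, 0, 6]
P̄ = F·P·Fᵀ + Q = [66 26 -4; 26 16 0; -4 0 16]
S = H·P̄·Hᵀ + R = [20 -52; -52 362]
K = P̄·Hᵀ·S⁻¹ = [533/1134 -181/567; 386/567 -26/567; 260/567 100/567]
x' − x̄ = [5239/1134, 724/567, -1040/567] = K·y
y = (KᵀK)⁻¹·Kᵀ·(x' − x̄) = [1, -13]
z = y + H·x̄ = [1, -13] + [0, 12] = [1, -1]

z = [1, -1]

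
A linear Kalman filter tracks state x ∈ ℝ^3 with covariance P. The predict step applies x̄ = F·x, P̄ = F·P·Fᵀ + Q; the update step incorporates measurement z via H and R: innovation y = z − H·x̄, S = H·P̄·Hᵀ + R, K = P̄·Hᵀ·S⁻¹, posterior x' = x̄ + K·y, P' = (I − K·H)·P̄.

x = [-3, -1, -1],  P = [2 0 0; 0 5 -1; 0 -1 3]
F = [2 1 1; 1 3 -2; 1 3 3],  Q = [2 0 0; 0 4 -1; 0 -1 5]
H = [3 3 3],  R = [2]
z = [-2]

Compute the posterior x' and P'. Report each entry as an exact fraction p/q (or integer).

x̄ = F·x = [-8, -4, -9]
P̄ = F·P·Fᵀ + Q = [16 12 22; 12 75 25; 22 25 61]
y = z − H·x̄ = [61]
S = H·P̄·Hᵀ + R = [2432]
K = P̄·Hᵀ·S⁻¹ = [75/1216; 21/152; 81/608]
x' = x̄ + K·y = [-5153/1216, 673/152, -531/608]
P' = (I − K·H)·P̄ = [4103/608 -663/76 613/304; -663/76 543/19 -751/38; 613/304 -751/38 2711/152]

x' = [-5153/1216, 673/152, -531/608]
P' = [4103/608 -663/76 613/304; -663/76 543/19 -751/38; 613/304 -751/38 2711/152]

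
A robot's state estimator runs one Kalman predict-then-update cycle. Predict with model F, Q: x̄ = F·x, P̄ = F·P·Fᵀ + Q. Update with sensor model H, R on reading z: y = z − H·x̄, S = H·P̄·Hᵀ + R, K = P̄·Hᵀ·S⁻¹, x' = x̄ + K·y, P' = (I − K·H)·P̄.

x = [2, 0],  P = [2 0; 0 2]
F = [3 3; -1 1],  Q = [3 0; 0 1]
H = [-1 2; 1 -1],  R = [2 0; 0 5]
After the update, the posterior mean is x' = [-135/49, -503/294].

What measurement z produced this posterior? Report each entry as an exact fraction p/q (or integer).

z = [-1, -3]

x̄ = F·x = [6, -2]
P̄ = F·P·Fᵀ + Q = [39 0; 0 5]
S = H·P̄·Hᵀ + R = [61 -49; -49 49]
K = P̄·Hᵀ·S⁻¹ = [0 39/49; 5/12 185/588]
x' − x̄ = [-429/49, 85/294] = K·y
y = (KᵀK)⁻¹·Kᵀ·(x' − x̄) = [9, -11]
z = y + H·x̄ = [9, -11] + [-10, 8] = [-1, -3]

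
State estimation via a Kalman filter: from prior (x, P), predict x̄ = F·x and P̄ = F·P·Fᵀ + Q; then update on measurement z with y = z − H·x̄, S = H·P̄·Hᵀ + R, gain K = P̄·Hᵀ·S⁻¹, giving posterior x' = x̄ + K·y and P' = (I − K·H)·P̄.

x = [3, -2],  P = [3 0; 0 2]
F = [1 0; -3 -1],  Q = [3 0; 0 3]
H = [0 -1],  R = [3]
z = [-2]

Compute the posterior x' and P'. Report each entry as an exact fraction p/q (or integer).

x̄ = F·x = [3, -7]
P̄ = F·P·Fᵀ + Q = [6 -9; -9 32]
y = z − H·x̄ = [-9]
S = H·P̄·Hᵀ + R = [35]
K = P̄·Hᵀ·S⁻¹ = [9/35; -32/35]
x' = x̄ + K·y = [24/35, 43/35]
P' = (I − K·H)·P̄ = [129/35 -27/35; -27/35 96/35]

x' = [24/35, 43/35]
P' = [129/35 -27/35; -27/35 96/35]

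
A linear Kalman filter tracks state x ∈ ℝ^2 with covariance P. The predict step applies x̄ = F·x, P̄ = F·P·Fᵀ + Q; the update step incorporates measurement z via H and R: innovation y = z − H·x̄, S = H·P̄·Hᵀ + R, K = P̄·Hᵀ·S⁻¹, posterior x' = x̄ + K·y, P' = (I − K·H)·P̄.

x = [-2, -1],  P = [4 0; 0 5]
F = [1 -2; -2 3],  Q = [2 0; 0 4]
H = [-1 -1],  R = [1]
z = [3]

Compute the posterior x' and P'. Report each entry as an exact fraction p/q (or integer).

x' = [3, -23/4]
P' = [17 -71/4; -71/4 311/16]

x̄ = F·x = [0, 1]
P̄ = F·P·Fᵀ + Q = [26 -38; -38 65]
y = z − H·x̄ = [4]
S = H·P̄·Hᵀ + R = [16]
K = P̄·Hᵀ·S⁻¹ = [3/4; -27/16]
x' = x̄ + K·y = [3, -23/4]
P' = (I − K·H)·P̄ = [17 -71/4; -71/4 311/16]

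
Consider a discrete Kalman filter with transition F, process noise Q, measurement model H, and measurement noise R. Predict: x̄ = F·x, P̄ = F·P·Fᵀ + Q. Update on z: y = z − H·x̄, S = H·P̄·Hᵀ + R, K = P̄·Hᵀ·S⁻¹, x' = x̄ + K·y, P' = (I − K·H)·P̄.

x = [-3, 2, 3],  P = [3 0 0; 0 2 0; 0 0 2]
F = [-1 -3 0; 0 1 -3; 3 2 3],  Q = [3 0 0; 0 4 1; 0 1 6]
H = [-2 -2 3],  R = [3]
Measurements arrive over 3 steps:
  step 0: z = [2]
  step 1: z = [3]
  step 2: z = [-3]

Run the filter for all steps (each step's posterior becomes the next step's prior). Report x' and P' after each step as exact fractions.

step 0: x̄ = F·x = [-3, -7, 4]
step 0: P̄ = F·P·Fᵀ + Q = [24 -6 -21; -6 24 -13; -21 -13 59]
step 0: y = z − H·x̄ = [-30]
step 0: S = H·P̄·Hᵀ + R = [1086]
step 0: K = P̄·Hᵀ·S⁻¹ = [-33/362; -25/362; 245/1086]
step 0: x' = x̄ + K·y = [-48/181, -892/181, -501/181]
step 0: P' = (I − K·H)·P̄ = [5421/362 -4647/362 483/362; -4647/362 6813/362 1419/362; 483/362 1419/362 4049/1086]
step 1: x̄ = F·x = [2724/181, 611/181, -3431/181]
step 1: P̄ = F·P·Fᵀ + Q = [19971/181 -786/181 -10122/181; -786/181 5947/181 -10352/181; -10122/181 -10352/181 30159/181]
step 1: y = z − H·x̄ = [17506/181]
step 1: S = H·P̄·Hᵀ + R = [615046/181]
step 1: K = P̄·Hᵀ·S⁻¹ = [-34368/307523; -20689/307523; 131425/615046]
step 1: x' = x̄ + K·y = [1304124/307523, -962901/307523, 526252/307523]
step 1: P' = (I − K·H)·P̄ = [20879685/307523 -9192222/307523 7757274/307523; -9192222/307523 5374419/307523 -2565891/307523; 7757274/307523 -2565891/307523 7053269/615046]
step 2: x̄ = F·x = [1584579/307523, -2541657/307523, 3565326/307523]
step 2: P̄ = F·P·Fᵀ + Q = [15018693/307523 -6752232/307523 6050070/307523; -6752232/307523 107479135/615046 -220755617/615046; 6050070/307523 -220755617/615046 483066531/615046]
step 2: y = z − H·x̄ = [-13532703/307523]
step 2: S = H·P̄·Hᵀ + R = [7295340013/615046]
step 2: K = P̄·Hᵀ·S⁻¹ = [3234576/7295340013; -850216193/7295340013; 1866510547/7295340013]
step 2: x' = x̄ + K·y = [37448483613/7295340013, -22881308994/7295340013, 2443175139/7295340013]
step 2: P' = (I − K·H)·P̄ = [356270070027/7295340013 -155711227584/7295340013 133709129538/7295340013; -155711227584/7295340013 99552325011/7295340013 -38289484575/7295340013; 133709129538/7295340013 -38289484575/7295340013 65479607189/7295340013]

step 0: x' = [-48/181, -892/181, -501/181], P' = [5421/362 -4647/362 483/362; -4647/362 6813/362 1419/362; 483/362 1419/362 4049/1086]
step 1: x' = [1304124/307523, -962901/307523, 526252/307523], P' = [20879685/307523 -9192222/307523 7757274/307523; -9192222/307523 5374419/307523 -2565891/307523; 7757274/307523 -2565891/307523 7053269/615046]
step 2: x' = [37448483613/7295340013, -22881308994/7295340013, 2443175139/7295340013], P' = [356270070027/7295340013 -155711227584/7295340013 133709129538/7295340013; -155711227584/7295340013 99552325011/7295340013 -38289484575/7295340013; 133709129538/7295340013 -38289484575/7295340013 65479607189/7295340013]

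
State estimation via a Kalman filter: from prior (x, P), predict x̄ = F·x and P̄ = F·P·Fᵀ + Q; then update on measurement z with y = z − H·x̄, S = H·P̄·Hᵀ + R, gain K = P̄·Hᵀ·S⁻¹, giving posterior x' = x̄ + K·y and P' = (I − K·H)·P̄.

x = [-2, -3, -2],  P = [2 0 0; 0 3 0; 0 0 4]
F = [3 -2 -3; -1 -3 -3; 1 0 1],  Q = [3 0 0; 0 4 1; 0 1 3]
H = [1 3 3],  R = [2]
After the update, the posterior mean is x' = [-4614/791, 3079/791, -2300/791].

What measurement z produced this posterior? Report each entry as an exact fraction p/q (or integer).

x̄ = F·x = [6, 17, -4]
P̄ = F·P·Fᵀ + Q = [69 48 -6; 48 69 -13; -6 -13 9]
S = H·P̄·Hᵀ + R = [791]
K = P̄·Hᵀ·S⁻¹ = [195/791; 216/791; -18/791]
x' − x̄ = [-9360/791, -10368/791, 864/791] = K·y
y = (KᵀK)⁻¹·Kᵀ·(x' − x̄) = [-48]
z = y + H·x̄ = [-48] + [45] = [-3]

z = [-3]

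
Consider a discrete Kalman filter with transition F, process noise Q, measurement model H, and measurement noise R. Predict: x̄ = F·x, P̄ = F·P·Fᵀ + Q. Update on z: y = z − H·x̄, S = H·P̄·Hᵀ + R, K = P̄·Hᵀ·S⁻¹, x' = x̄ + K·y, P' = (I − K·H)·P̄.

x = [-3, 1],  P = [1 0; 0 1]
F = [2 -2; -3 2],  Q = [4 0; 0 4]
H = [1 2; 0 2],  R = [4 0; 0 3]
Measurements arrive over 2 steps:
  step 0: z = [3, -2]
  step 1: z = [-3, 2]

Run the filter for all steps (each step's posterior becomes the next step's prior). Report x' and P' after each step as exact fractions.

step 0: x̄ = F·x = [-8, 11]
step 0: P̄ = F·P·Fᵀ + Q = [12 -10; -10 17]
step 0: y = z − H·x̄ = [-11, -24]
step 0: S = H·P̄·Hᵀ + R = [44 48; 48 71]
step 0: K = P̄·Hᵀ·S⁻¹ = [98/205 -124/205; 18/205 86/205]
step 0: x' = x̄ + K·y = [258/205, -7/205]
step 0: P' = (I − K·H)·P̄ = [764/205 -186/205; -186/205 129/205]
step 1: x̄ = F·x = [106/41, -788/205]
step 1: P̄ = F·P·Fᵀ + Q = [1176/41 -1392/41; -1392/41 10444/205]
step 1: y = z − H·x̄ = [431/205, 1986/205]
step 1: S = H·P̄·Hᵀ + R = [20636/205 27856/205; 27856/205 42391/205]
step 1: K = P̄·Hᵀ·S⁻¹ = [57234/120517 -77184/120517; 10446/120517 52520/120517]
step 1: x' = x̄ + K·y = [-315832/120517, 67510/120517]
step 1: P' = (I − K·H)·P̄ = [460488/120517 -115776/120517; -115776/120517 78780/120517]

step 0: x' = [258/205, -7/205], P' = [764/205 -186/205; -186/205 129/205]
step 1: x' = [-315832/120517, 67510/120517], P' = [460488/120517 -115776/120517; -115776/120517 78780/120517]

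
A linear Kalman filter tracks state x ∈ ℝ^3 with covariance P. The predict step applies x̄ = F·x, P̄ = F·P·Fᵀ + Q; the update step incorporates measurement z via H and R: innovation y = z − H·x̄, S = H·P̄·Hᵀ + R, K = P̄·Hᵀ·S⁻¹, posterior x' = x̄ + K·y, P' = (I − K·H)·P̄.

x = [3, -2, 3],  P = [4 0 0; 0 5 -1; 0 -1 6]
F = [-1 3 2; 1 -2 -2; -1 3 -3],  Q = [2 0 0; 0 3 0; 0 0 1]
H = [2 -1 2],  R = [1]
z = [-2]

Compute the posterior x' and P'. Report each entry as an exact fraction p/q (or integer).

x' = [2579/548, -4439/1096, -31/4]
P' = [6653/274 -12399/548 -71/2; -12399/548 28903/1096 143/4; -71/2 143/4 107/2]

x̄ = F·x = [-3, 1, -18]
P̄ = F·P·Fᵀ + Q = [63 -48 16; -48 43 2; 16 2 122]
y = z − H·x̄ = [41]
S = H·P̄·Hᵀ + R = [1096]
K = P̄·Hᵀ·S⁻¹ = [103/548; -135/1096; 1/4]
x' = x̄ + K·y = [2579/548, -4439/1096, -31/4]
P' = (I − K·H)·P̄ = [6653/274 -12399/548 -71/2; -12399/548 28903/1096 143/4; -71/2 143/4 107/2]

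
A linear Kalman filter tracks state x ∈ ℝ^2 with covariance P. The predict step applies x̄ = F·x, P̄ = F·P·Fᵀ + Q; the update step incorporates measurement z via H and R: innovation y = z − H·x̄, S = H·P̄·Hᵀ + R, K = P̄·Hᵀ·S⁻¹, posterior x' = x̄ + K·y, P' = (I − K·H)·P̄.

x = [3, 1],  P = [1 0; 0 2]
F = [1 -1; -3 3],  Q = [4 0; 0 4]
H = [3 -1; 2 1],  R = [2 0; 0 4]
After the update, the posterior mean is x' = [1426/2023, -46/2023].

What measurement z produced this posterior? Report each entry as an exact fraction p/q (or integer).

x̄ = F·x = [2, -6]
P̄ = F·P·Fᵀ + Q = [7 -9; -9 31]
S = H·P̄·Hᵀ + R = [150 2; 2 27]
K = P̄·Hᵀ·S⁻¹ = [400/2023 345/2023; -796/2023 1033/2023]
x' − x̄ = [-2620/2023, 12092/2023] = K·y
y = (KᵀK)⁻¹·Kᵀ·(x' − x̄) = [-10, 4]
z = y + H·x̄ = [-10, 4] + [12, -2] = [2, 2]

z = [2, 2]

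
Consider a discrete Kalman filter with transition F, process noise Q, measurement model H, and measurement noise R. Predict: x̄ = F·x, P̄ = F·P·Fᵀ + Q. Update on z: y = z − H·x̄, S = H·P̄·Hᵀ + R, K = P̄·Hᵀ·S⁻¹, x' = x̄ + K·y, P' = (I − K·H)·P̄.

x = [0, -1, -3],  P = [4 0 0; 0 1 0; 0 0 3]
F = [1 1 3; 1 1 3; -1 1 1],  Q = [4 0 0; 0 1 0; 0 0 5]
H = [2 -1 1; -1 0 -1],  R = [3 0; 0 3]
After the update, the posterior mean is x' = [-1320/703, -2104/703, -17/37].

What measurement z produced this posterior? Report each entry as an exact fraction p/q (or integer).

z = [-1, 2]

x̄ = F·x = [-10, -10, -4]
P̄ = F·P·Fᵀ + Q = [36 32 6; 32 33 6; 6 6 13]
S = H·P̄·Hᵀ + R = [77 -65; -65 64]
K = P̄·Hᵀ·S⁻¹ = [214/703 -244/703; -102/703 -521/703; -1/37 -12/37]
x' − x̄ = [5710/703, 4926/703, 131/37] = K·y
y = (KᵀK)⁻¹·Kᵀ·(x' − x̄) = [13, -12]
z = y + H·x̄ = [13, -12] + [-14, 14] = [-1, 2]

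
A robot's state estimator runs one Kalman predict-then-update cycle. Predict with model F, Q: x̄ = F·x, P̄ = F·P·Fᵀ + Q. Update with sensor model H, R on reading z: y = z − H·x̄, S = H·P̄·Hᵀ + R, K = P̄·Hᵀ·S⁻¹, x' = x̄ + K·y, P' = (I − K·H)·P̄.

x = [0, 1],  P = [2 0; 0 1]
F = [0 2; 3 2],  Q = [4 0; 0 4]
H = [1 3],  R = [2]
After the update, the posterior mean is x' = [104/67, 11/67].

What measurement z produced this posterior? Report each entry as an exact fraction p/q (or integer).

z = [2]

x̄ = F·x = [2, 2]
P̄ = F·P·Fᵀ + Q = [8 4; 4 26]
S = H·P̄·Hᵀ + R = [268]
K = P̄·Hᵀ·S⁻¹ = [5/67; 41/134]
x' − x̄ = [-30/67, -123/67] = K·y
y = (KᵀK)⁻¹·Kᵀ·(x' − x̄) = [-6]
z = y + H·x̄ = [-6] + [8] = [2]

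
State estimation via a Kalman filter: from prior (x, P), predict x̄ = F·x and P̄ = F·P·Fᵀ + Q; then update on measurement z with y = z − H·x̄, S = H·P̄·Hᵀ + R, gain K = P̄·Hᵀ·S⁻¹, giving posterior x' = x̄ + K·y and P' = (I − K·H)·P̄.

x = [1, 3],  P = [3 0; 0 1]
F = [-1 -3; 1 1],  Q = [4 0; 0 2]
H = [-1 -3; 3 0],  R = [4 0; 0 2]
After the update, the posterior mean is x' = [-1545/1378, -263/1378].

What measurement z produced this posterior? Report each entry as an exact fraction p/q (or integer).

z = [2, -3]

x̄ = F·x = [-10, 4]
P̄ = F·P·Fᵀ + Q = [16 -6; -6 6]
S = H·P̄·Hᵀ + R = [38 6; 6 146]
K = P̄·Hᵀ·S⁻¹ = [1/1378 453/1378; -411/1378 -153/1378]
x' − x̄ = [12235/1378, -5775/1378] = K·y
y = (KᵀK)⁻¹·Kᵀ·(x' − x̄) = [4, 27]
z = y + H·x̄ = [4, 27] + [-2, -30] = [2, -3]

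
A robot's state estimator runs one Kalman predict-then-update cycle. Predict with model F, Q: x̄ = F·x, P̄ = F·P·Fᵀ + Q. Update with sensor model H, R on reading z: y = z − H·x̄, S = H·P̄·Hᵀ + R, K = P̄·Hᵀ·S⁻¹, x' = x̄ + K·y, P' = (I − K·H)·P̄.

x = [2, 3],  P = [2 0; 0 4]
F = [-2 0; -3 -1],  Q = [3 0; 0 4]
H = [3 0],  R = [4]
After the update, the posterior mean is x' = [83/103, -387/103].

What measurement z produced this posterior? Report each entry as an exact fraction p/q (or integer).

x̄ = F·x = [-4, -9]
P̄ = F·P·Fᵀ + Q = [11 12; 12 26]
S = H·P̄·Hᵀ + R = [103]
K = P̄·Hᵀ·S⁻¹ = [33/103; 36/103]
x' − x̄ = [495/103, 540/103] = K·y
y = (KᵀK)⁻¹·Kᵀ·(x' − x̄) = [15]
z = y + H·x̄ = [15] + [-12] = [3]

z = [3]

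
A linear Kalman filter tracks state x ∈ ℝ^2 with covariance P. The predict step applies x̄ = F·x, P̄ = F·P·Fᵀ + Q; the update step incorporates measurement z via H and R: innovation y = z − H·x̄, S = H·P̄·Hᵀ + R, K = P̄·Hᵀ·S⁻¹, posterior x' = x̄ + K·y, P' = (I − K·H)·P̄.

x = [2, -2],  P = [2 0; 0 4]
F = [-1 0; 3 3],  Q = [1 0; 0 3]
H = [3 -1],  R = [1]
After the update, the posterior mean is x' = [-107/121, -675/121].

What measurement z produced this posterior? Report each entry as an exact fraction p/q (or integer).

x̄ = F·x = [-2, 0]
P̄ = F·P·Fᵀ + Q = [3 -6; -6 57]
S = H·P̄·Hᵀ + R = [121]
K = P̄·Hᵀ·S⁻¹ = [15/121; -75/121]
x' − x̄ = [135/121, -675/121] = K·y
y = (KᵀK)⁻¹·Kᵀ·(x' − x̄) = [9]
z = y + H·x̄ = [9] + [-6] = [3]

z = [3]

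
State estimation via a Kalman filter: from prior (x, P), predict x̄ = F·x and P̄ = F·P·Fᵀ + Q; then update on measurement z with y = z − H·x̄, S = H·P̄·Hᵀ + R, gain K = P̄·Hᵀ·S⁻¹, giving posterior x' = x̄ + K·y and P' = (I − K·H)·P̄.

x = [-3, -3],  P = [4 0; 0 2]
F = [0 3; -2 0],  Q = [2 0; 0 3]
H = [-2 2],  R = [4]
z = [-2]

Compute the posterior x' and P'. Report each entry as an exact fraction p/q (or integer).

x̄ = F·x = [-9, 6]
P̄ = F·P·Fᵀ + Q = [20 0; 0 19]
y = z − H·x̄ = [-32]
S = H·P̄·Hᵀ + R = [160]
K = P̄·Hᵀ·S⁻¹ = [-1/4; 19/80]
x' = x̄ + K·y = [-1, -8/5]
P' = (I − K·H)·P̄ = [10 19/2; 19/2 399/40]

x' = [-1, -8/5]
P' = [10 19/2; 19/2 399/40]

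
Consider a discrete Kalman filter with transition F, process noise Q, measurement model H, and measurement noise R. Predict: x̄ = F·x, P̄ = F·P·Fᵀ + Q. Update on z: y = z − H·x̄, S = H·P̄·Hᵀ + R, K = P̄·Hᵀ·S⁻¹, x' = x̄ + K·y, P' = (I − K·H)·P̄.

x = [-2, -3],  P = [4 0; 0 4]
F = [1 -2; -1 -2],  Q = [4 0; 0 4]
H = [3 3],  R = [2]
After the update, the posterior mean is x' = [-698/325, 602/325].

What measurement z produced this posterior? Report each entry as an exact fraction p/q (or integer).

z = [-1]

x̄ = F·x = [4, 8]
P̄ = F·P·Fᵀ + Q = [24 12; 12 24]
S = H·P̄·Hᵀ + R = [650]
K = P̄·Hᵀ·S⁻¹ = [54/325; 54/325]
x' − x̄ = [-1998/325, -1998/325] = K·y
y = (KᵀK)⁻¹·Kᵀ·(x' − x̄) = [-37]
z = y + H·x̄ = [-37] + [36] = [-1]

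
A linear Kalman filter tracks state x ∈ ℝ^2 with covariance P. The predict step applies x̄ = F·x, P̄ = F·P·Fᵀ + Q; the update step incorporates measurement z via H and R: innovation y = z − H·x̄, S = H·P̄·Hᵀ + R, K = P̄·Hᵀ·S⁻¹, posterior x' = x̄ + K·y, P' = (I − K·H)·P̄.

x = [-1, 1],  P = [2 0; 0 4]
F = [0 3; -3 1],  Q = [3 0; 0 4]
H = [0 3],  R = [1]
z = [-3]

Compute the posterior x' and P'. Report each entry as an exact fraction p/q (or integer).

x̄ = F·x = [3, 4]
P̄ = F·P·Fᵀ + Q = [39 12; 12 26]
y = z − H·x̄ = [-15]
S = H·P̄·Hᵀ + R = [235]
K = P̄·Hᵀ·S⁻¹ = [36/235; 78/235]
x' = x̄ + K·y = [33/47, -46/47]
P' = (I − K·H)·P̄ = [7869/235 12/235; 12/235 26/235]

x' = [33/47, -46/47]
P' = [7869/235 12/235; 12/235 26/235]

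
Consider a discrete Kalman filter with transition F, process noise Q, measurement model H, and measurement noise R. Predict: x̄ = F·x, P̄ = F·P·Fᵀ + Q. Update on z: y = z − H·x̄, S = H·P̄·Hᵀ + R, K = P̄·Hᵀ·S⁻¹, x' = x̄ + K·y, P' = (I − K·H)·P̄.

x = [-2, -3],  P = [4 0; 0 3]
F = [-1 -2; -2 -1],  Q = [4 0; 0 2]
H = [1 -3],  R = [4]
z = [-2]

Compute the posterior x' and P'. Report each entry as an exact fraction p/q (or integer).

x' = [790/129, 364/129]
P' = [2096/129 728/129; 728/129 308/129]

x̄ = F·x = [8, 7]
P̄ = F·P·Fᵀ + Q = [20 14; 14 21]
y = z − H·x̄ = [11]
S = H·P̄·Hᵀ + R = [129]
K = P̄·Hᵀ·S⁻¹ = [-22/129; -49/129]
x' = x̄ + K·y = [790/129, 364/129]
P' = (I − K·H)·P̄ = [2096/129 728/129; 728/129 308/129]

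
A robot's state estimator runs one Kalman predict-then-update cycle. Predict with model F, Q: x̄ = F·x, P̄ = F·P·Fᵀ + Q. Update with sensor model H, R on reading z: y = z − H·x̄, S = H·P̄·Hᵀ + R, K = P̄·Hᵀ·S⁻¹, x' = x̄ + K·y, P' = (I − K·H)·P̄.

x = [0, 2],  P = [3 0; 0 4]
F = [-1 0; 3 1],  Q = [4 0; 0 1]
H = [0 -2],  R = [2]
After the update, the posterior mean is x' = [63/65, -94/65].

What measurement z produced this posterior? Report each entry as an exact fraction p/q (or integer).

z = [3]

x̄ = F·x = [0, 2]
P̄ = F·P·Fᵀ + Q = [7 -9; -9 32]
S = H·P̄·Hᵀ + R = [130]
K = P̄·Hᵀ·S⁻¹ = [9/65; -32/65]
x' − x̄ = [63/65, -224/65] = K·y
y = (KᵀK)⁻¹·Kᵀ·(x' − x̄) = [7]
z = y + H·x̄ = [7] + [-4] = [3]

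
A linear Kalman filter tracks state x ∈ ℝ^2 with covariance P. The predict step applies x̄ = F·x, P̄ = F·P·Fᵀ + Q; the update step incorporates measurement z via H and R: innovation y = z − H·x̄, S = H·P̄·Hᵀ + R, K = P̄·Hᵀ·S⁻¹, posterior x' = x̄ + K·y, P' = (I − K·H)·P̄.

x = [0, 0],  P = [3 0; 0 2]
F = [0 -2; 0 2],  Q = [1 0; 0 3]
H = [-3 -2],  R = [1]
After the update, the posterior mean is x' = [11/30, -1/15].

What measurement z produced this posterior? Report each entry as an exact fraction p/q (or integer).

x̄ = F·x = [0, 0]
P̄ = F·P·Fᵀ + Q = [9 -8; -8 11]
S = H·P̄·Hᵀ + R = [30]
K = P̄·Hᵀ·S⁻¹ = [-11/30; 1/15]
x' − x̄ = [11/30, -1/15] = K·y
y = (KᵀK)⁻¹·Kᵀ·(x' − x̄) = [-1]
z = y + H·x̄ = [-1] + [0] = [-1]

z = [-1]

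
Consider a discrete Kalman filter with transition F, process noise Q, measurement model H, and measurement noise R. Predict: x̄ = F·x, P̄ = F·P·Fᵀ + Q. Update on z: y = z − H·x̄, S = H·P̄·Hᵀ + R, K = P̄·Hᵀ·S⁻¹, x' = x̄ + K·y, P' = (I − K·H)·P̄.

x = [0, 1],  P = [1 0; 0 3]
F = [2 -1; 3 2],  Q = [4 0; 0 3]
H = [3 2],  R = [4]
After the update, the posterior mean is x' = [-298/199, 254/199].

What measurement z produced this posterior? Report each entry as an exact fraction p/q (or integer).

z = [-2]

x̄ = F·x = [-1, 2]
P̄ = F·P·Fᵀ + Q = [11 0; 0 24]
S = H·P̄·Hᵀ + R = [199]
K = P̄·Hᵀ·S⁻¹ = [33/199; 48/199]
x' − x̄ = [-99/199, -144/199] = K·y
y = (KᵀK)⁻¹·Kᵀ·(x' − x̄) = [-3]
z = y + H·x̄ = [-3] + [1] = [-2]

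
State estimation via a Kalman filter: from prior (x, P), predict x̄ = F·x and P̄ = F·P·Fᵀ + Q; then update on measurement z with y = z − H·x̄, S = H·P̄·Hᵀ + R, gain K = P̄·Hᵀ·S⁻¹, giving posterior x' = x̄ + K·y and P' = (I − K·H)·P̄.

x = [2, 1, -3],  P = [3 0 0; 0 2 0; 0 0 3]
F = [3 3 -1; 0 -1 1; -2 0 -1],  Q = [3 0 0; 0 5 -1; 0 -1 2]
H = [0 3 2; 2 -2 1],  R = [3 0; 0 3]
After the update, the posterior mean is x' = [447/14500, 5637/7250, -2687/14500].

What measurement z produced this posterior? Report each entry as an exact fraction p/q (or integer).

x̄ = F·x = [12, -4, -1]
P̄ = F·P·Fᵀ + Q = [51 -9 -15; -9 10 -4; -15 -4 17]
S = H·P̄·Hᵀ + R = [113 -136; -136 292]
K = P̄·Hᵀ·S⁻¹ = [-591/3625 4113/14500; 178/3625 -877/7250; 1436/3625 2427/14500]
x' − x̄ = [-173553/14500, 34637/7250, 11813/14500] = K·y
y = (KᵀK)⁻¹·Kᵀ·(x' − x̄) = [16, -33]
z = y + H·x̄ = [16, -33] + [-14, 31] = [2, -2]

z = [2, -2]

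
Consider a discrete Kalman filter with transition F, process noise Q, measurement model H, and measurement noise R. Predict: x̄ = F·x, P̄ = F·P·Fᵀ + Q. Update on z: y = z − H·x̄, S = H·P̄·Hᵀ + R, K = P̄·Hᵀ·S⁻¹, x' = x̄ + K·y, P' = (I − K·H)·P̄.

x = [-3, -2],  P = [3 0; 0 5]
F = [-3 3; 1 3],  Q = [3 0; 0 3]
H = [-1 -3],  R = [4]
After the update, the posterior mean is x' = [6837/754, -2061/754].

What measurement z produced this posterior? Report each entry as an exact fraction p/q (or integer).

z = [-1]

x̄ = F·x = [3, -9]
P̄ = F·P·Fᵀ + Q = [75 36; 36 51]
S = H·P̄·Hᵀ + R = [754]
K = P̄·Hᵀ·S⁻¹ = [-183/754; -189/754]
x' − x̄ = [4575/754, 4725/754] = K·y
y = (KᵀK)⁻¹·Kᵀ·(x' − x̄) = [-25]
z = y + H·x̄ = [-25] + [24] = [-1]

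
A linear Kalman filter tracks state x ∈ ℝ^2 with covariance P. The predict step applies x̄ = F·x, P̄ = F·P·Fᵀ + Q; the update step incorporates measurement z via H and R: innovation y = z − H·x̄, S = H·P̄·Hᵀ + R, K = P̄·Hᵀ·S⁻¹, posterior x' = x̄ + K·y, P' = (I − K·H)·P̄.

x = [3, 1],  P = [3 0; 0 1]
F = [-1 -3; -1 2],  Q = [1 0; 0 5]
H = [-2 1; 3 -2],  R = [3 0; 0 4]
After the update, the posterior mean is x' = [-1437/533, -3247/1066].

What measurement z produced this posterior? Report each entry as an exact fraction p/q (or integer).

x̄ = F·x = [-6, -1]
P̄ = F·P·Fᵀ + Q = [13 -3; -3 12]
S = H·P̄·Hᵀ + R = [79 -123; -123 205]
K = P̄·Hᵀ·S⁻¹ = [-5/13 -6/533; -9/26 -393/1066]
x' − x̄ = [1761/533, -2181/1066] = K·y
y = (KᵀK)⁻¹·Kᵀ·(x' − x̄) = [-9, 14]
z = y + H·x̄ = [-9, 14] + [11, -16] = [2, -2]

z = [2, -2]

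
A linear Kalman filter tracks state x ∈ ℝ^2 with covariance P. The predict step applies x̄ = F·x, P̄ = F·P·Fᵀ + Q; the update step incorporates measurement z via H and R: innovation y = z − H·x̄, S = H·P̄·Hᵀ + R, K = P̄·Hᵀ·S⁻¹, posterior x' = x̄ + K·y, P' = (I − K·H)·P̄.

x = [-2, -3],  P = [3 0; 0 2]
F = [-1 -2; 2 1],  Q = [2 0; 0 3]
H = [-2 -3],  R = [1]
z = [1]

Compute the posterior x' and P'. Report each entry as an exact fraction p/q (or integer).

x̄ = F·x = [8, -7]
P̄ = F·P·Fᵀ + Q = [13 -10; -10 17]
y = z − H·x̄ = [-4]
S = H·P̄·Hᵀ + R = [86]
K = P̄·Hᵀ·S⁻¹ = [2/43; -31/86]
x' = x̄ + K·y = [336/43, -239/43]
P' = (I − K·H)·P̄ = [551/43 -368/43; -368/43 501/86]

x' = [336/43, -239/43]
P' = [551/43 -368/43; -368/43 501/86]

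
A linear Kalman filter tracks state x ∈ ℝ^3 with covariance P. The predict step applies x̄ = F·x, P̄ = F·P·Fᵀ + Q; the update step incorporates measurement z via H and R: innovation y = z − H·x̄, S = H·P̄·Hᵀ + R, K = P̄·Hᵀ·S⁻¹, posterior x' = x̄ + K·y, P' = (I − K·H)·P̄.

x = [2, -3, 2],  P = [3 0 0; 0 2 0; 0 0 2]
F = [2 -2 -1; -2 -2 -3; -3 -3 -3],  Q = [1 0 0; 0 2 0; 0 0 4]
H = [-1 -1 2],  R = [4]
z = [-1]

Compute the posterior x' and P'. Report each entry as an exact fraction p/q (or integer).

x̄ = F·x = [8, -4, -3]
P̄ = F·P·Fᵀ + Q = [23 2 0; 2 40 48; 0 48 67]
y = z − H·x̄ = [9]
S = H·P̄·Hᵀ + R = [147]
K = P̄·Hᵀ·S⁻¹ = [-25/147; 18/49; 86/147]
x' = x̄ + K·y = [317/49, -34/49, 111/49]
P' = (I − K·H)·P̄ = [2756/147 548/49 2150/147; 548/49 988/49 804/49; 2150/147 804/49 2453/147]

x' = [317/49, -34/49, 111/49]
P' = [2756/147 548/49 2150/147; 548/49 988/49 804/49; 2150/147 804/49 2453/147]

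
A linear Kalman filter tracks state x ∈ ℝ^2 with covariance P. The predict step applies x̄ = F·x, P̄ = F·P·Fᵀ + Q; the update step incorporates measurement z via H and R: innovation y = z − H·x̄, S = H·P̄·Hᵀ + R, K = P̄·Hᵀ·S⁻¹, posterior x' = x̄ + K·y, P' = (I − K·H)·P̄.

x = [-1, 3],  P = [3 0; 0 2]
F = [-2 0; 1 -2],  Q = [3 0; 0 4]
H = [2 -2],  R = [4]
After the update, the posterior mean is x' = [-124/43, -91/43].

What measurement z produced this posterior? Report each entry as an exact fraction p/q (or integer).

z = [-2]

x̄ = F·x = [2, -7]
P̄ = F·P·Fᵀ + Q = [15 -6; -6 15]
S = H·P̄·Hᵀ + R = [172]
K = P̄·Hᵀ·S⁻¹ = [21/86; -21/86]
x' − x̄ = [-210/43, 210/43] = K·y
y = (KᵀK)⁻¹·Kᵀ·(x' − x̄) = [-20]
z = y + H·x̄ = [-20] + [18] = [-2]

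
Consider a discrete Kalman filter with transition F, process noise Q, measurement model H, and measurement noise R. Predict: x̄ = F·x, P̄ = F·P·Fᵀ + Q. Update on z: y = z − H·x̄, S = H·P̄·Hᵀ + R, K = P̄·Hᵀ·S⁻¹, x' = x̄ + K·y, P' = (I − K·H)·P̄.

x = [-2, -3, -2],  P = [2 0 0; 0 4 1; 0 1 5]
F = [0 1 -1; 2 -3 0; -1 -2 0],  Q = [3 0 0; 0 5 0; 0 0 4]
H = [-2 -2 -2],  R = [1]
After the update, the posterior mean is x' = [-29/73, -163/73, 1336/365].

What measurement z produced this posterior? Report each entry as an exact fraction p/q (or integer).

z = [-2]

x̄ = F·x = [-1, 5, 8]
P̄ = F·P·Fᵀ + Q = [10 -9 -6; -9 49 20; -6 20 22]
S = H·P̄·Hᵀ + R = [365]
K = P̄·Hᵀ·S⁻¹ = [2/73; -24/73; -72/365]
x' − x̄ = [44/73, -528/73, -1584/365] = K·y
y = (KᵀK)⁻¹·Kᵀ·(x' − x̄) = [22]
z = y + H·x̄ = [22] + [-24] = [-2]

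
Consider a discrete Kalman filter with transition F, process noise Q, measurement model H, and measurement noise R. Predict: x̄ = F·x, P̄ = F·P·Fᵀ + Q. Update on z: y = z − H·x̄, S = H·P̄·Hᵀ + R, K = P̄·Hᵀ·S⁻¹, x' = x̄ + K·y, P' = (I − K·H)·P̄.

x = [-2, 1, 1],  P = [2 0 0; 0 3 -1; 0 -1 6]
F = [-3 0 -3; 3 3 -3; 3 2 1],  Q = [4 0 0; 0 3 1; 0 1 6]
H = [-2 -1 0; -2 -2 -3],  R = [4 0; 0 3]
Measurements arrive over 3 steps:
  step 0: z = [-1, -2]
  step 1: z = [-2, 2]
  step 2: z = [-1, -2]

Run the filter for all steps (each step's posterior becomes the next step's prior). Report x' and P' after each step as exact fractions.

step 0: x̄ = F·x = [3, -6, -3]
step 0: P̄ = F·P·Fᵀ + Q = [76 45 -30; 45 120 22; -30 22 38]
step 0: y = z − H·x̄ = [-1, -17]
step 0: S = H·P̄·Hᵀ + R = [608 700; 700 1393]
step 0: K = P̄·Hᵀ·S⁻¹ = [-24003/50992 11371/89236; -1095/25496 -11721/44618; 8681/25496 -1539/6374]
step 0: x' = x̄ + K·y = [465625/356944, -266139/178472, 19483/25496]
step 0: P' = (I − K·H)·P̄ = [941175/356944 -605133/178472 9565/25496; -605133/178472 620463/89236 -26927/12748; 9565/25496 -26927/12748 17841/12748]
step 1: x̄ = F·x = [-2215161/356944, -1018245/356944, 605081/356944]
step 1: P̄ = F·P·Fᵀ + Q = [16804663/356944 13703355/356944 209193/356944; 13703355/356944 25750047/356944 5524405/356944; 209193/356944 5524405/356944 4303639/356944]
step 1: y = z − H·x̄ = [-6162455/356944, -3937681/356944]
step 1: S = H·P̄·Hᵀ + R = [149209895/356944 218767249/356944; 218767249/356944 388452439/356944]
step 1: K = P̄·Hᵀ·S⁻¹ = [-6854187573/14150452733 1614577838/14150452733; 334827291/14150452733 -3666690174/14150452733; 8473713127/28300905466 -6548275479/28300905466]
step 1: x' = x̄ + K·y = [12706191946/14150452733, -5697615384/14150452733, -26081165985/28300905466]
step 1: P' = (I − K·H)·P̄ = [36509967819/14150452733 -45603185346/14150452733 4447567180/14150452733; -45603185346/14150452733 89867061528/14150452733 -25842560614/14150452733; 4447567180/14150452733 -25842560614/14150452733 35074933391/28300905466]
step 2: x̄ = F·x = [2006346279/28300905466, 120294957327/28300905466, 27365524155/28300905466]
step 2: P̄ = F·P·Fᵀ + Q = [1246169861605/28300905466 944518407057/28300905466 -11796881715/28300905466; 944518407057/28300905466 1803868736331/28300905466 392249261515/28300905466; -11796881715/28300905466 392249261515/28300905466 333150152097/28300905466]
step 2: y = z − H·x̄ = [96006744419/28300905466, 270097368745/28300905466]
step 2: S = H·P̄·Hᵀ + R = [10679825432843/28300905466 15365493855679/28300905466; 15365493855679/28300905466 27404984291071/28300905466]
step 2: K = P̄·Hᵀ·S⁻¹ = [-484239339628038/999650821375841 112976099458553/999650821375841; 23637826462377/999650821375841 -256683186628464/999650821375841; 598769857031869/1999301642751682 -464144605924503/1999301642751682]
step 2: x' = x̄ + K·y = [-493625535532153/999650821375841, 1879547296378065/999650821375841, -465227332231429/1999301642751682]
step 2: P' = (I − K·H)·P̄ = [2560531104520731/999650821375841 -3184104850529310/999650821375841 302739731213833/999650821375841; -3184104850529310/999650821375841 6273658395209112/999650821375841 -1803019176491404/999650821375841; 302739731213833/999650821375841 -1803019176491404/999650821375841 2464517199627931/1999301642751682]

step 0: x' = [465625/356944, -266139/178472, 19483/25496], P' = [941175/356944 -605133/178472 9565/25496; -605133/178472 620463/89236 -26927/12748; 9565/25496 -26927/12748 17841/12748]
step 1: x' = [12706191946/14150452733, -5697615384/14150452733, -26081165985/28300905466], P' = [36509967819/14150452733 -45603185346/14150452733 4447567180/14150452733; -45603185346/14150452733 89867061528/14150452733 -25842560614/14150452733; 4447567180/14150452733 -25842560614/14150452733 35074933391/28300905466]
step 2: x' = [-493625535532153/999650821375841, 1879547296378065/999650821375841, -465227332231429/1999301642751682], P' = [2560531104520731/999650821375841 -3184104850529310/999650821375841 302739731213833/999650821375841; -3184104850529310/999650821375841 6273658395209112/999650821375841 -1803019176491404/999650821375841; 302739731213833/999650821375841 -1803019176491404/999650821375841 2464517199627931/1999301642751682]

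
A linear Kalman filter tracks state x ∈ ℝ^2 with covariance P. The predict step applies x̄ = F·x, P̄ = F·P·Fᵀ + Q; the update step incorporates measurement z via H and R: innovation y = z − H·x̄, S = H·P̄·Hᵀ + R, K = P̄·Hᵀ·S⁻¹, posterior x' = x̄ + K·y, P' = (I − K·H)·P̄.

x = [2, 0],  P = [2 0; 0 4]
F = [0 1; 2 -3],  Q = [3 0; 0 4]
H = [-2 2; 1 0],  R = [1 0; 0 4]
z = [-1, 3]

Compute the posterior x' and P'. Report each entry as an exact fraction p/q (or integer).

x' = [1231/681, 296/227]
P' = [3100/2043 336/227; 336/227 384/227]

x̄ = F·x = [0, 4]
P̄ = F·P·Fᵀ + Q = [7 -12; -12 48]
y = z − H·x̄ = [-9, 3]
S = H·P̄·Hᵀ + R = [317 -38; -38 11]
K = P̄·Hᵀ·S⁻¹ = [-152/2043 775/2043; 96/227 84/227]
x' = x̄ + K·y = [1231/681, 296/227]
P' = (I − K·H)·P̄ = [3100/2043 336/227; 336/227 384/227]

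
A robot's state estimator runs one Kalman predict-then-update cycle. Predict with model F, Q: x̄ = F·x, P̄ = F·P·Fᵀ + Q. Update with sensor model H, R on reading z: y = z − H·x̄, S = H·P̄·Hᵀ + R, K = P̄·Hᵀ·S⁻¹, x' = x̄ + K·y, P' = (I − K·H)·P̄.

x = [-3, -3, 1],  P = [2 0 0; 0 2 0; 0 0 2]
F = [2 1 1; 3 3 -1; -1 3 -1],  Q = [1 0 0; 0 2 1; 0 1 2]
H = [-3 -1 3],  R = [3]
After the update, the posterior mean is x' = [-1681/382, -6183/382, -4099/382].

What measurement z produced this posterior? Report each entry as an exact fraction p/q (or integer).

x̄ = F·x = [-8, -19, -7]
P̄ = F·P·Fᵀ + Q = [13 16 0; 16 40 15; 0 15 24]
S = H·P̄·Hᵀ + R = [382]
K = P̄·Hᵀ·S⁻¹ = [-55/382; -43/382; 57/382]
x' − x̄ = [1375/382, 1075/382, -1425/382] = K·y
y = (KᵀK)⁻¹·Kᵀ·(x' − x̄) = [-25]
z = y + H·x̄ = [-25] + [22] = [-3]

z = [-3]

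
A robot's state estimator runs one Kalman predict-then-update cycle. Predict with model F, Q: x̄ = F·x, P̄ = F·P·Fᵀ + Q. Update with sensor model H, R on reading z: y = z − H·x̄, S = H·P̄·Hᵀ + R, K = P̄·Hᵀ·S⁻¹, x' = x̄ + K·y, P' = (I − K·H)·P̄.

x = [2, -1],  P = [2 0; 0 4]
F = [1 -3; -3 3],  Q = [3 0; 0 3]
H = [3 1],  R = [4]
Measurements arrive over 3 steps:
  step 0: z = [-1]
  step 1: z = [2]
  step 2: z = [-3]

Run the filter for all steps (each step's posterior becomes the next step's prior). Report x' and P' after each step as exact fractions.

step 0: x' = [323/178, -1119/178], P' = [737/178 -1887/178; -1887/178 5385/178]
step 1: x' = [104563/99956, -101061/99956], P' = [388555/99956 -945957/99956; -945957/99956 2577147/99956]
step 2: x' = [-43931701/48087898, -10656123/48087898], P' = [94108066/24043949 -229360206/24043949; -229360206/24043949 624964614/24043949]

step 0: x̄ = F·x = [5, -9]
step 0: P̄ = F·P·Fᵀ + Q = [41 -42; -42 57]
step 0: y = z − H·x̄ = [-7]
step 0: S = H·P̄·Hᵀ + R = [178]
step 0: K = P̄·Hᵀ·S⁻¹ = [81/178; -69/178]
step 0: x' = x̄ + K·y = [323/178, -1119/178]
step 0: P' = (I − K·H)·P̄ = [737/178 -1887/178; -1887/178 5385/178]
step 1: x̄ = F·x = [1840/89, -2163/89]
step 1: P̄ = F·P·Fᵀ + Q = [30529/89 -36660/89; -36660/89 44799/89]
step 1: y = z − H·x̄ = [-3179/89]
step 1: S = H·P̄·Hᵀ + R = [99956/89]
step 1: K = P̄·Hᵀ·S⁻¹ = [54927/99956; -65181/99956]
step 1: x' = x̄ + K·y = [104563/99956, -101061/99956]
step 1: P' = (I − K·H)·P̄ = [388555/99956 -945957/99956; -945957/99956 2577147/99956]
step 2: x̄ = F·x = [203873/49978, -154218/24989]
step 2: P̄ = F·P·Fᵀ + Q = [7389622/24989 -8927868/24989; -8927868/24989 11004603/24989]
step 2: y = z − H·x̄ = [-453117/49978]
step 2: S = H·P̄·Hᵀ + R = [24043949/24989]
step 2: K = P̄·Hᵀ·S⁻¹ = [13240998/24043949; -15779001/24043949]
step 2: x' = x̄ + K·y = [-43931701/48087898, -10656123/48087898]
step 2: P' = (I − K·H)·P̄ = [94108066/24043949 -229360206/24043949; -229360206/24043949 624964614/24043949]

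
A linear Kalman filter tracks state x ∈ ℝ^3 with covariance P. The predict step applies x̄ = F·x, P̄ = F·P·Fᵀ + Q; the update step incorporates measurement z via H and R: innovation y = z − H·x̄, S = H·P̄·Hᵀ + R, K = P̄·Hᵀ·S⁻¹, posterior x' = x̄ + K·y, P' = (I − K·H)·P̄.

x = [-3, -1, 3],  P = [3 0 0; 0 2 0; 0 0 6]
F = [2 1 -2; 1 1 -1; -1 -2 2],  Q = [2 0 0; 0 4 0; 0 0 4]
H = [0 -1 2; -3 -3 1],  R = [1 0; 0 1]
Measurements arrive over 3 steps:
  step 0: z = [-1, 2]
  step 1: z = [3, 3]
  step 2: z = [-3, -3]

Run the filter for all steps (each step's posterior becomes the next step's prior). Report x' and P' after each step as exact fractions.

step 0: x' = [-3383/3803, 775/15212, -7091/15212], P' = [6420/3803 -7225/3803 -3329/3803; -7225/3803 70675/30424 35433/30424; -3329/3803 35433/30424 25067/30424]
step 1: x' = [-898861/10887439, -5908525/10887439, 12570553/10887439], P' = [17653475/10887439 -19657144/10887439 -8660994/10887439; -19657144/10887439 214934564/97986951 34661834/32662317; -8660994/10887439 34661834/32662317 8170340/10887439]
step 2: x' = [-632092361/1282219763, 20708979116/16668856919, -103194885392/150019712271], P' = [2059494038/1282219763 -2293117130/1282219763 -1009781488/1282219763; -2293117130/1282219763 72488561153/33337713838 35081735797/33337713838; -1009781488/1282219763 35081735797/33337713838 223930290121/300039424542]

step 0: x̄ = F·x = [-13, -7, 11]
step 0: P̄ = F·P·Fᵀ + Q = [40 20 -34; 20 15 -19; -34 -19 39]
step 0: y = z − H·x̄ = [-30, -69]
step 0: S = H·P̄·Hᵀ + R = [248 520; 520 1213]
step 0: K = P̄·Hᵀ·S⁻¹ = [567/3803 -914/3803; 191/30424 -399/3803; 14701/30424 -167/3803]
step 0: x' = x̄ + K·y = [-3383/3803, 775/15212, -7091/15212]
step 0: P' = (I − K·H)·P̄ = [6420/3803 -7225/3803 -3329/3803; -7225/3803 70675/30424 35433/30424; -3329/3803 35433/30424 25067/30424]
step 1: x̄ = F·x = [-12107/15212, -2833/7606, -550/3803]
step 1: P̄ = F·P·Fᵀ + Q = [277355/30424 25179/15212 -633/7606; 25179/15212 33899/7606 -951/3803; -633/7606 -951/3803 18486/3803]
step 1: y = z − H·x̄ = [22185/7606, -5483/15212]
step 1: S = H·P̄·Hᵀ + R = [197001/7606 461043/15212; 461043/15212 4862155/30424]
step 1: K = P̄·Hᵀ·S⁻¹ = [2335156/10887439 -2649987/10887439; -6963560/97986951 -1119478/10887439; 14360206/32662317 -508512/10887439]
step 1: x' = x̄ + K·y = [-898861/10887439, -5908525/10887439, 12570553/10887439]
step 1: P' = (I − K·H)·P̄ = [17653475/10887439 -19657144/10887439 -8660994/10887439; -19657144/10887439 214934564/97986951 34661834/32662317; -8660994/10887439 34661834/32662317 8170340/10887439]
step 2: x̄ = F·x = [-32847353/10887439, -19377939/10887439, 37857017/10887439]
step 2: P̄ = F·P·Fᵀ + Q = [840558182/97986951 148859624/97986951 -973102/97986951; 148859624/97986951 433394999/97986951 -22978465/97986951; -973102/97986951 -22978465/97986951 476954159/97986951]
step 2: y = z − H·x̄ = [-127754290/10887439, -227195210/10887439]
step 2: S = H·P̄·Hᵀ + R = [2531112446/97986951 2867360054/97986951; 2867360054/97986951 14863702373/97986951]
step 2: K = P̄·Hᵀ·S⁻¹ = [273554154/1282219763 -308912212/1282219763; -178853043/2564439526 -1760405761/16668856919; 10163458313/23079955734 -7204985911/150019712271]
step 2: x' = x̄ + K·y = [-632092361/1282219763, 20708979116/16668856919, -103194885392/150019712271]
step 2: P' = (I − K·H)·P̄ = [2059494038/1282219763 -2293117130/1282219763 -1009781488/1282219763; -2293117130/1282219763 72488561153/33337713838 35081735797/33337713838; -1009781488/1282219763 35081735797/33337713838 223930290121/300039424542]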